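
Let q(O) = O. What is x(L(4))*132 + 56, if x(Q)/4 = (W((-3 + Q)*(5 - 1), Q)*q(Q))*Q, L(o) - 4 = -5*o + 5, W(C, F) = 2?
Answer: 127832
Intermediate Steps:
L(o) = 9 - 5*o (L(o) = 4 + (-5*o + 5) = 4 + (5 - 5*o) = 9 - 5*o)
x(Q) = 8*Q² (x(Q) = 4*((2*Q)*Q) = 4*(2*Q²) = 8*Q²)
x(L(4))*132 + 56 = (8*(9 - 5*4)²)*132 + 56 = (8*(9 - 20)²)*132 + 56 = (8*(-11)²)*132 + 56 = (8*121)*132 + 56 = 968*132 + 56 = 127776 + 56 = 127832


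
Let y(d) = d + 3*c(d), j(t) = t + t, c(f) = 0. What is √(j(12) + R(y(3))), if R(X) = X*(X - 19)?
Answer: 2*I*√6 ≈ 4.899*I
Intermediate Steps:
j(t) = 2*t
y(d) = d (y(d) = d + 3*0 = d + 0 = d)
R(X) = X*(-19 + X)
√(j(12) + R(y(3))) = √(2*12 + 3*(-19 + 3)) = √(24 + 3*(-16)) = √(24 - 48) = √(-24) = 2*I*√6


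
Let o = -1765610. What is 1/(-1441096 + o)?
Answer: -1/3206706 ≈ -3.1185e-7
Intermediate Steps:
1/(-1441096 + o) = 1/(-1441096 - 1765610) = 1/(-3206706) = -1/3206706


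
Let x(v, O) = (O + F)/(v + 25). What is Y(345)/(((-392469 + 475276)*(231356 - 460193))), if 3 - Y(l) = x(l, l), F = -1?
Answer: -383/3505621509915 ≈ -1.0925e-10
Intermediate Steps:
x(v, O) = (-1 + O)/(25 + v) (x(v, O) = (O - 1)/(v + 25) = (-1 + O)/(25 + v))
Y(l) = 3 - (-1 + l)/(25 + l)
Y(345)/(((-392469 + 475276)*(231356 - 460193))) = (2*(38 + 345)/(25 + 345))/(((-392469 + 475276)*(231356 - 460193))) = (2*383/370)/((82807*(-228837))) = (2*(1/370)*383)/(-18949305459) = (383/185)*(-1/18949305459) = -383/3505621509915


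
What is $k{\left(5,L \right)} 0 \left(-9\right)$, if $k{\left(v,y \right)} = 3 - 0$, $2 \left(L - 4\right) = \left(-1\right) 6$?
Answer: $0$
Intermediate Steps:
$L = 1$ ($L = 4 + \frac{\left(-1\right) 6}{2} = 4 + \frac{1}{2} \left(-6\right) = 4 - 3 = 1$)
$k{\left(v,y \right)} = 3$ ($k{\left(v,y \right)} = 3 + 0 = 3$)
$k{\left(5,L \right)} 0 \left(-9\right) = 3 \cdot 0 \left(-9\right) = 0 \left(-9\right) = 0$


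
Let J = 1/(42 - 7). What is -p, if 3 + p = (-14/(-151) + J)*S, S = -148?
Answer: 110723/5285 ≈ 20.950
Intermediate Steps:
J = 1/35 ≈ 0.028571
p = -110723/5285 (p = -3 + (-14/(-151) + 1/35)*(-148) = -3 + (-14*(-1/151) + 1/35)*(-148) = -3 + (14/151 + 1/35)*(-148) = -3 + (641/5285)*(-148) = -3 - 94868/5285 = -110723/5285 ≈ -20.950)
-p = -1*(-110723/5285) = 110723/5285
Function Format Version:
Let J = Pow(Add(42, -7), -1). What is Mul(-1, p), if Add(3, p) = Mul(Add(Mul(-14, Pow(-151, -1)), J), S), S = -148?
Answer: Rational(110723, 5285) ≈ 20.950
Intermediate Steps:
J = Rational(1, 35) (J = Pow(35, -1) = Rational(1, 35) ≈ 0.028571)
p = Rational(-110723, 5285) (p = Add(-3, Mul(Add(Mul(-14, Pow(-151, -1)), Rational(1, 35)), -148)) = Add(-3, Mul(Add(Mul(-14, Rational(-1, 151)), Rational(1, 35)), -148)) = Add(-3, Mul(Add(Rational(14, 151), Rational(1, 35)), -148)) = Add(-3, Mul(Rational(641, 5285), -148)) = Add(-3, Rational(-94868, 5285)) = Rational(-110723, 5285) ≈ -20.950)
Mul(-1, p) = Mul(-1, Rational(-110723, 5285)) = Rational(110723, 5285)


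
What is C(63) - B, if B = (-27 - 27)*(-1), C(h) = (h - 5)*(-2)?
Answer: -170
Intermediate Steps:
C(h) = 10 - 2*h (C(h) = (-5 + h)*(-2) = 10 - 2*h)
B = 54 (B = -54*(-1) = 54)
C(63) - B = (10 - 2*63) - 1*54 = (10 - 126) - 54 = -116 - 54 = -170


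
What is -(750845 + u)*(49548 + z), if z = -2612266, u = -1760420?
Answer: -2587256024850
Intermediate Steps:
-(750845 + u)*(49548 + z) = -(750845 - 1760420)*(49548 - 2612266) = -(-1009575)*(-2562718) = -1*2587256024850 = -2587256024850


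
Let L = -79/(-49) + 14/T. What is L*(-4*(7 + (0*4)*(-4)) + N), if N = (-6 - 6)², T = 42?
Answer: 33176/147 ≈ 225.69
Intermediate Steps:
L = 286/147 (L = -79/(-49) + 14/42 = -79*(-1/49) + 14*(1/42) = 79/49 + ⅓ = 286/147 ≈ 1.9456)
N = 144 (N = (-12)² = 144)
L*(-4*(7 + (0*4)*(-4)) + N) = 286*(-4*(7 + (0*4)*(-4)) + 144)/147 = 286*(-4*(7 + 0*(-4)) + 144)/147 = 286*(-4*(7 + 0) + 144)/147 = 286*(-4*7 + 144)/147 = 286*(-28 + 144)/147 = (286/147)*116 = 33176/147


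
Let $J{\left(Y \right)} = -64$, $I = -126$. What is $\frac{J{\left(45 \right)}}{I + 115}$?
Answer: $\frac{64}{11} \approx 5.8182$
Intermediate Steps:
$\frac{J{\left(45 \right)}}{I + 115} = \frac{1}{-126 + 115} \left(-64\right) = \frac{1}{-11} \left(-64\right) = \left(- \frac{1}{11}\right) \left(-64\right) = \frac{64}{11}$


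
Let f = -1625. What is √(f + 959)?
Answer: 3*I*√74 ≈ 25.807*I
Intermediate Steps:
√(f + 959) = √(-1625 + 959) = √(-666) = 3*I*√74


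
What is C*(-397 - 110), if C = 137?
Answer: -69459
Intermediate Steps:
C*(-397 - 110) = 137*(-397 - 110) = 137*(-507) = -69459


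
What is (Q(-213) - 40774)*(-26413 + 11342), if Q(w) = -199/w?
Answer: 130886556073/213 ≈ 6.1449e+8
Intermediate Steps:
(Q(-213) - 40774)*(-26413 + 11342) = (-199/(-213) - 40774)*(-26413 + 11342) = (-199*(-1/213) - 40774)*(-15071) = (199/213 - 40774)*(-15071) = -8684663/213*(-15071) = 130886556073/213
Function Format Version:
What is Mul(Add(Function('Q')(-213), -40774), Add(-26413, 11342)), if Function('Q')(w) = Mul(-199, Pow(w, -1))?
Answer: Rational(130886556073, 213) ≈ 6.1449e+8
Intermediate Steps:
Mul(Add(Function('Q')(-213), -40774), Add(-26413, 11342)) = Mul(Add(Mul(-199, Pow(-213, -1)), -40774), Add(-26413, 11342)) = Mul(Add(Mul(-199, Rational(-1, 213)), -40774), -15071) = Mul(Add(Rational(199, 213), -40774), -15071) = Mul(Rational(-8684663, 213), -15071) = Rational(130886556073, 213)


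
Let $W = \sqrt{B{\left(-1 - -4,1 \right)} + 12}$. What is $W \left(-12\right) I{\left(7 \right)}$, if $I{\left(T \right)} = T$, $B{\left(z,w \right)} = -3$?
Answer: $-252$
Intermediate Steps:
$W = 3$ ($W = \sqrt{-3 + 12} = \sqrt{9} = 3$)
$W \left(-12\right) I{\left(7 \right)} = 3 \left(-12\right) 7 = \left(-36\right) 7 = -252$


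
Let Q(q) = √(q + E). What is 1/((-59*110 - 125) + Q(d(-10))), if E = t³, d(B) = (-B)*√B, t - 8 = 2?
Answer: 1/(-6615 + √10*√(100 + I*√10)) ≈ -0.0001519 - 1.2e-8*I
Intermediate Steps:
t = 10 (t = 8 + 2 = 10)
d(B) = -B^(3/2)
E = 1000 (E = 10³ = 1000)
Q(q) = √(1000 + q) (Q(q) = √(q + 1000) = √(1000 + q))
1/((-59*110 - 125) + Q(d(-10))) = 1/((-59*110 - 125) + √(1000 - (-10)^(3/2))) = 1/((-6490 - 125) + √(1000 - (-10)*I*√10)) = 1/(-6615 + √(1000 + 10*I*√10))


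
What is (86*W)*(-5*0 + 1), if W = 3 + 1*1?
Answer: 344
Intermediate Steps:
W = 4 (W = 3 + 1 = 4)
(86*W)*(-5*0 + 1) = (86*4)*(-5*0 + 1) = 344*(0 + 1) = 344*1 = 344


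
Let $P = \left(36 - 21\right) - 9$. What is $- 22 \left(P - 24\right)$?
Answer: $396$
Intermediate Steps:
$P = 6$ ($P = 15 - 9 = 6$)
$- 22 \left(P - 24\right) = - 22 \left(6 - 24\right) = \left(-22\right) \left(-18\right) = 396$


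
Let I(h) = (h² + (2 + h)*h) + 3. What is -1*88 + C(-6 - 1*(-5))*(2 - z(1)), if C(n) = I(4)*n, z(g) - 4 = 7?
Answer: 299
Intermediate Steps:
z(g) = 11 (z(g) = 4 + 7 = 11)
I(h) = 3 + h² + h*(2 + h) (I(h) = (h² + h*(2 + h)) + 3 = 3 + h² + h*(2 + h))
C(n) = 43*n (C(n) = (3 + 2*4 + 2*4²)*n = (3 + 8 + 2*16)*n = (3 + 8 + 32)*n = 43*n)
-1*88 + C(-6 - 1*(-5))*(2 - z(1)) = -1*88 + (43*(-6 - 1*(-5)))*(2 - 1*11) = -88 + (43*(-6 + 5))*(2 - 11) = -88 + (43*(-1))*(-9) = -88 - 43*(-9) = -88 + 387 = 299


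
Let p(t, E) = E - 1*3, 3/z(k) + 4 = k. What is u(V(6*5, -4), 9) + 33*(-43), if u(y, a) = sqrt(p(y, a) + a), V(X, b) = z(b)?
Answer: -1419 + sqrt(15) ≈ -1415.1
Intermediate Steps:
z(k) = 3/(-4 + k)
p(t, E) = -3 + E (p(t, E) = E - 3 = -3 + E)
V(X, b) = 3/(-4 + b)
u(y, a) = sqrt(-3 + 2*a) (u(y, a) = sqrt((-3 + a) + a) = sqrt(-3 + 2*a))
u(V(6*5, -4), 9) + 33*(-43) = sqrt(-3 + 2*9) + 33*(-43) = sqrt(-3 + 18) - 1419 = sqrt(15) - 1419 = -1419 + sqrt(15)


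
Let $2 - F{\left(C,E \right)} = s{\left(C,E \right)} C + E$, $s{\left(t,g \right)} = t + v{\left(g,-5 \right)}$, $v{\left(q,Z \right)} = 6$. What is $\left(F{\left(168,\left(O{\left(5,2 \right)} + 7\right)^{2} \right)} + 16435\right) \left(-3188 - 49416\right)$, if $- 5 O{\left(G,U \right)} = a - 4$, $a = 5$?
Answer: $\frac{16887514724}{25} \approx 6.755 \cdot 10^{8}$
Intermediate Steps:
$O{\left(G,U \right)} = - \frac{1}{5}$ ($O{\left(G,U \right)} = - \frac{5 - 4}{5} = \left(- \frac{1}{5}\right) 1 = - \frac{1}{5}$)
$s{\left(t,g \right)} = 6 + t$ ($s{\left(t,g \right)} = t + 6 = 6 + t$)
$F{\left(C,E \right)} = 2 - E - C \left(6 + C\right)$ ($F{\left(C,E \right)} = 2 - \left(\left(6 + C\right) C + E\right) = 2 - \left(C \left(6 + C\right) + E\right) = 2 - \left(E + C \left(6 + C\right)\right) = 2 - E - C \left(6 + C\right)$)
$\left(F{\left(168,\left(O{\left(5,2 \right)} + 7\right)^{2} \right)} + 16435\right) \left(-3188 - 49416\right) = \left(\left(2 - \left(- \frac{1}{5} + 7\right)^{2} - 168 \left(6 + 168\right)\right) + 16435\right) \left(-3188 - 49416\right) = \left(\left(2 - \left(\frac{34}{5}\right)^{2} - 168 \cdot 174\right) + 16435\right) \left(-52604\right) = \left(\left(2 - \frac{1156}{25} - 29232\right) + 16435\right) \left(-52604\right) = \left(- \frac{731906}{25} + 16435\right) \left(-52604\right) = \left(- \frac{321031}{25}\right) \left(-52604\right) = \frac{16887514724}{25}$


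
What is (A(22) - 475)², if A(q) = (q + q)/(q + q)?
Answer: 224676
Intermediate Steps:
A(q) = 1 (A(q) = (2*q)/((2*q)) = (2*q)*(1/(2*q)) = 1)
(A(22) - 475)² = (1 - 475)² = (-474)² = 224676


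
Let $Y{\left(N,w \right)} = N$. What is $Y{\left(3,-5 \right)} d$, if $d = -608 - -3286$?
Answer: $8034$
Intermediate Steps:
$d = 2678$ ($d = -608 + 3286 = 2678$)
$Y{\left(3,-5 \right)} d = 3 \cdot 2678 = 8034$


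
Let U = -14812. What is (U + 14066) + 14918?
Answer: 14172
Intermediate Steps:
(U + 14066) + 14918 = (-14812 + 14066) + 14918 = -746 + 14918 = 14172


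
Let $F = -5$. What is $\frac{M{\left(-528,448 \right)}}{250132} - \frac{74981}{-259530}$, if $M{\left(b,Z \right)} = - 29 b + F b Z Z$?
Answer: $\frac{34384230286913}{16229189490} \approx 2118.7$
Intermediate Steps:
$M{\left(b,Z \right)} = - 29 b - 5 b Z^{2}$ ($M{\left(b,Z \right)} = - 29 b + - 5 b Z Z = - 29 b + - 5 Z b Z = - 29 b - 5 b Z^{2}$)
$\frac{M{\left(-528,448 \right)}}{250132} - \frac{74981}{-259530} = \frac{\left(-1\right) \left(-528\right) \left(29 + 5 \cdot 448^{2}\right)}{250132} - \frac{74981}{-259530} = \left(-1\right) \left(-528\right) \left(29 + 5 \cdot 200704\right) \frac{1}{250132} - - \frac{74981}{259530} = \left(-1\right) \left(-528\right) \left(29 + 1003520\right) \frac{1}{250132} + \frac{74981}{259530} = \left(-1\right) \left(-528\right) 1003549 \cdot \frac{1}{250132} + \frac{74981}{259530} = 529873872 \cdot \frac{1}{250132} + \frac{74981}{259530} = \frac{132468468}{62533} + \frac{74981}{259530} = \frac{34384230286913}{16229189490}$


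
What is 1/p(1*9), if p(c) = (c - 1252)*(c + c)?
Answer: -1/22374 ≈ -4.4695e-5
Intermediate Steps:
p(c) = 2*c*(-1252 + c) (p(c) = (-1252 + c)*(2*c) = 2*c*(-1252 + c))
1/p(1*9) = 1/(2*(1*9)*(-1252 + 1*9)) = 1/(2*9*(-1252 + 9)) = 1/(2*9*(-1243)) = 1/(-22374) = -1/22374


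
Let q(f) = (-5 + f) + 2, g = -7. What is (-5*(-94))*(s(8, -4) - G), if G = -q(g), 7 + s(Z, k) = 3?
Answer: -6580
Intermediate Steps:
s(Z, k) = -4 (s(Z, k) = -7 + 3 = -4)
q(f) = -3 + f
G = 10 (G = -(-3 - 7) = -1*(-10) = 10)
(-5*(-94))*(s(8, -4) - G) = (-5*(-94))*(-4 - 1*10) = 470*(-4 - 10) = 470*(-14) = -6580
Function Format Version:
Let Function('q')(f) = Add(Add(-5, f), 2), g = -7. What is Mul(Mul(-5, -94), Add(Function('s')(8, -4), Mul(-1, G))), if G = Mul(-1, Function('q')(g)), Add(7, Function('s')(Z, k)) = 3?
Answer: -6580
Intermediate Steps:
Function('s')(Z, k) = -4 (Function('s')(Z, k) = Add(-7, 3) = -4)
Function('q')(f) = Add(-3, f)
G = 10 (G = Mul(-1, Add(-3, -7)) = Mul(-1, -10) = 10)
Mul(Mul(-5, -94), Add(Function('s')(8, -4), Mul(-1, G))) = Mul(Mul(-5, -94), Add(-4, Mul(-1, 10))) = Mul(470, Add(-4, -10)) = Mul(470, -14) = -6580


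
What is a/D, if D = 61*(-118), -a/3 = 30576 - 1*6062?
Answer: 36771/3599 ≈ 10.217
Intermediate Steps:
a = -73542 (a = -3*(30576 - 1*6062) = -3*(30576 - 6062) = -3*24514 = -73542)
D = -7198
a/D = -73542/(-7198) = -73542*(-1/7198) = 36771/3599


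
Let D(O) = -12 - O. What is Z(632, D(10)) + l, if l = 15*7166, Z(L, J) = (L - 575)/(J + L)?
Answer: 65568957/610 ≈ 1.0749e+5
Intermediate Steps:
Z(L, J) = (-575 + L)/(J + L)
l = 107490
Z(632, D(10)) + l = (-575 + 632)/((-12 - 1*10) + 632) + 107490 = 57/((-12 - 10) + 632) + 107490 = 57/(-22 + 632) + 107490 = 57/610 + 107490 = 65568957/610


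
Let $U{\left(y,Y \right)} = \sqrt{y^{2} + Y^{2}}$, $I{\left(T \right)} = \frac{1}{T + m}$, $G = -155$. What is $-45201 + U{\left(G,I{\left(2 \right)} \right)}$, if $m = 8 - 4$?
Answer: $-45201 + \frac{\sqrt{864901}}{6} \approx -45046.0$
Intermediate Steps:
$m = 4$ ($m = 8 - 4 = 4$)
$I{\left(T \right)} = \frac{1}{4 + T}$ ($I{\left(T \right)} = \frac{1}{T + 4} = \frac{1}{4 + T}$)
$U{\left(y,Y \right)} = \sqrt{Y^{2} + y^{2}}$
$-45201 + U{\left(G,I{\left(2 \right)} \right)} = -45201 + \sqrt{\left(\frac{1}{4 + 2}\right)^{2} + \left(-155\right)^{2}} = -45201 + \sqrt{\left(\frac{1}{6}\right)^{2} + 24025} = -45201 + \sqrt{\frac{1}{36} + 24025} = -45201 + \sqrt{\frac{864901}{36}} = -45201 + \frac{\sqrt{864901}}{6}$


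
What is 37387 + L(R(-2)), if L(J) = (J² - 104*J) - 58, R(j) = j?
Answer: 37541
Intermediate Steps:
L(J) = -58 + J² - 104*J
37387 + L(R(-2)) = 37387 + (-58 + (-2)² - 104*(-2)) = 37387 + (-58 + 4 + 208) = 37387 + 154 = 37541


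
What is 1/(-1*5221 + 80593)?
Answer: 1/75372 ≈ 1.3268e-5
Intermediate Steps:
1/(-1*5221 + 80593) = 1/(-5221 + 80593) = 1/75372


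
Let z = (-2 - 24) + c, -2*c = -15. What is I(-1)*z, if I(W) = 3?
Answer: -111/2 ≈ -55.500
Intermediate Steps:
c = 15/2 (c = -1/2*(-15) = 15/2 ≈ 7.5000)
z = -37/2 (z = (-2 - 24) + 15/2 = -26 + 15/2 = -37/2 ≈ -18.500)
I(-1)*z = 3*(-37/2) = -111/2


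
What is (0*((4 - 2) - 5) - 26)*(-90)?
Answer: 2340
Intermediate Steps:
(0*((4 - 2) - 5) - 26)*(-90) = (0*(2 - 5) - 26)*(-90) = (0*(-3) - 26)*(-90) = (0 - 26)*(-90) = -26*(-90) = 2340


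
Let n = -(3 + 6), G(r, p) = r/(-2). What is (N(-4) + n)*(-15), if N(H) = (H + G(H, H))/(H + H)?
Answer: 525/4 ≈ 131.25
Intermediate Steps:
G(r, p) = -r/2 (G(r, p) = r*(-1/2) = -r/2)
N(H) = 1/4 (N(H) = (H - H/2)/(H + H) = (H/2)/((2*H)) = (H/2)*(1/(2*H)) = 1/4)
n = -9 (n = -1*9 = -9)
(N(-4) + n)*(-15) = (1/4 - 9)*(-15) = -35/4*(-15) = 525/4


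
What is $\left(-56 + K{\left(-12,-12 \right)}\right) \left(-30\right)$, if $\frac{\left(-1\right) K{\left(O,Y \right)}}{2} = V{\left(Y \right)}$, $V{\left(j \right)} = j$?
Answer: $960$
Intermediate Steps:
$K{\left(O,Y \right)} = - 2 Y$
$\left(-56 + K{\left(-12,-12 \right)}\right) \left(-30\right) = \left(-56 - -24\right) \left(-30\right) = \left(-56 + 24\right) \left(-30\right) = \left(-32\right) \left(-30\right) = 960$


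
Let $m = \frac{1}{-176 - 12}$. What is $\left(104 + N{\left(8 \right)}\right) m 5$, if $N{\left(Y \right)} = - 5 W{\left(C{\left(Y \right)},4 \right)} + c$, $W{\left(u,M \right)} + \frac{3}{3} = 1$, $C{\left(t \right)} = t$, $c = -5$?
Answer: $- \frac{495}{188} \approx -2.633$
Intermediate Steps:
$W{\left(u,M \right)} = 0$ ($W{\left(u,M \right)} = -1 + 1 = 0$)
$N{\left(Y \right)} = -5$ ($N{\left(Y \right)} = \left(-5\right) 0 - 5 = 0 - 5 = -5$)
$m = - \frac{1}{188}$ ($m = \frac{1}{-188} = - \frac{1}{188} \approx -0.0053191$)
$\left(104 + N{\left(8 \right)}\right) m 5 = \left(104 - 5\right) \left(\left(- \frac{1}{188}\right) 5\right) = 99 \left(- \frac{5}{188}\right) = - \frac{495}{188}$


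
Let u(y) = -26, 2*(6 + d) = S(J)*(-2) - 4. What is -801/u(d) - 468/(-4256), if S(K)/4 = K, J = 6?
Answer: 427653/13832 ≈ 30.918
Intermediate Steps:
S(K) = 4*K
d = -32 (d = -6 + ((4*6)*(-2) - 4)/2 = -6 + (24*(-2) - 4)/2 = -6 + (-48 - 4)/2 = -6 + (1/2)*(-52) = -6 - 26 = -32)
-801/u(d) - 468/(-4256) = -801/(-26) - 468/(-4256) = -801*(-1/26) - 468*(-1/4256) = 801/26 + 117/1064 = 427653/13832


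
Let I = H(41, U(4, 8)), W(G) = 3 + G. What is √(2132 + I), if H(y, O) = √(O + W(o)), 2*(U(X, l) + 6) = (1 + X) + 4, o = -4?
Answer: √(8528 + 2*I*√10)/2 ≈ 46.174 + 0.017122*I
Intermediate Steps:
U(X, l) = -7/2 + X/2 (U(X, l) = -6 + ((1 + X) + 4)/2 = -6 + (5 + X)/2 = -6 + (5/2 + X/2) = -7/2 + X/2)
H(y, O) = √(-1 + O) (H(y, O) = √(O + (3 - 4)) = √(O - 1) = √(-1 + O))
I = I*√10/2 (I = √(-1 + (-7/2 + (½)*4)) = √(-1 + (-7/2 + 2)) = √(-1 - 3/2) = √(-5/2) = I*√10/2 ≈ 1.5811*I)
√(2132 + I) = √(2132 + I*√10/2)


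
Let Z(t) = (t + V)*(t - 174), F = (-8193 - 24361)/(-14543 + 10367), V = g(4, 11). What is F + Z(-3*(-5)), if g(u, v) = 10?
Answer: -8283523/2088 ≈ -3967.2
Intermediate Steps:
V = 10
F = 16277/2088 (F = -32554/(-4176) = -32554*(-1/4176) = 16277/2088 ≈ 7.7955)
Z(t) = (-174 + t)*(10 + t) (Z(t) = (t + 10)*(t - 174) = (10 + t)*(-174 + t) = (-174 + t)*(10 + t))
F + Z(-3*(-5)) = 16277/2088 + (-1740 + (-3*(-5))**2 - (-492)*(-5)) = 16277/2088 + (-1740 + 15**2 - 164*15) = 16277/2088 + (-1740 + 225 - 2460) = 16277/2088 - 3975 = -8283523/2088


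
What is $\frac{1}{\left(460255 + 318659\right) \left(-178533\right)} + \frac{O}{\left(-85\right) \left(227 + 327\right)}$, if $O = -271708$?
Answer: $\frac{18892108999446803}{3274211332699290} \approx 5.77$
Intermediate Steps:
$\frac{1}{\left(460255 + 318659\right) \left(-178533\right)} + \frac{O}{\left(-85\right) \left(227 + 327\right)} = \frac{1}{\left(460255 + 318659\right) \left(-178533\right)} - \frac{271708}{\left(-85\right) \left(227 + 327\right)} = \frac{1}{778914} \left(- \frac{1}{178533}\right) - \frac{271708}{\left(-85\right) 554} = \frac{1}{778914} \left(- \frac{1}{178533}\right) - \frac{271708}{-47090} = - \frac{1}{139061853162} - - \frac{135854}{23545} = - \frac{1}{139061853162} + \frac{135854}{23545} = \frac{18892108999446803}{3274211332699290}$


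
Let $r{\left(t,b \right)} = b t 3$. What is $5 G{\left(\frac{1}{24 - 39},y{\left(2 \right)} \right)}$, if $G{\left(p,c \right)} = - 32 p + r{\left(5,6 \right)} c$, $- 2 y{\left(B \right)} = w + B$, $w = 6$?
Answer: $- \frac{5368}{3} \approx -1789.3$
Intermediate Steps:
$r{\left(t,b \right)} = 3 b t$
$y{\left(B \right)} = -3 - \frac{B}{2}$ ($y{\left(B \right)} = - \frac{6 + B}{2} = -3 - \frac{B}{2}$)
$G{\left(p,c \right)} = - 32 p + 90 c$ ($G{\left(p,c \right)} = - 32 p + 3 \cdot 6 \cdot 5 c = - 32 p + 90 c$)
$5 G{\left(\frac{1}{24 - 39},y{\left(2 \right)} \right)} = 5 \left(- \frac{32}{24 - 39} + 90 \left(-3 - 1\right)\right) = 5 \left(- \frac{32}{-15} + 90 \left(-3 - 1\right)\right) = 5 \left(\left(-32\right) \left(- \frac{1}{15}\right) + 90 \left(-4\right)\right) = 5 \left(\frac{32}{15} - 360\right) = 5 \left(- \frac{5368}{15}\right) = - \frac{5368}{3}$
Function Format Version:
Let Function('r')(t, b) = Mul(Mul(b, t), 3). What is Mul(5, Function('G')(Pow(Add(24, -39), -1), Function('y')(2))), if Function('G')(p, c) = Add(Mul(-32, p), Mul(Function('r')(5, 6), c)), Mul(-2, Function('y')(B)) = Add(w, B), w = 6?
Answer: Rational(-5368, 3) ≈ -1789.3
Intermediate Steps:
Function('r')(t, b) = Mul(3, b, t)
Function('y')(B) = Add(-3, Mul(Rational(-1, 2), B)) (Function('y')(B) = Mul(Rational(-1, 2), Add(6, B)) = Add(-3, Mul(Rational(-1, 2), B)))
Function('G')(p, c) = Add(Mul(-32, p), Mul(90, c)) (Function('G')(p, c) = Add(Mul(-32, p), Mul(Mul(3, 6, 5), c)) = Add(Mul(-32, p), Mul(90, c)))
Mul(5, Function('G')(Pow(Add(24, -39), -1), Function('y')(2))) = Mul(5, Add(Mul(-32, Pow(Add(24, -39), -1)), Mul(90, Add(-3, Mul(Rational(-1, 2), 2))))) = Mul(5, Add(Mul(-32, Pow(-15, -1)), Mul(90, Add(-3, -1)))) = Mul(5, Add(Mul(-32, Rational(-1, 15)), Mul(90, -4))) = Mul(5, Add(Rational(32, 15), -360)) = Mul(5, Rational(-5368, 15)) = Rational(-5368, 3)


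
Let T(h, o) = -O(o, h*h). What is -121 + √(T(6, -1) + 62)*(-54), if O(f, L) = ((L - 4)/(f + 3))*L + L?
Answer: -121 - 270*I*√22 ≈ -121.0 - 1266.4*I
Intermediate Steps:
O(f, L) = L + L*(-4 + L)/(3 + f) (O(f, L) = ((-4 + L)/(3 + f))*L + L = L*(-4 + L)/(3 + f) + L = L + L*(-4 + L)/(3 + f))
T(h, o) = -h²*(-1 + o + h²)/(3 + o) (T(h, o) = -h*h*(-1 + h*h + o)/(3 + o) = -h²*(-1 + h² + o)/(3 + o) = -h²*(-1 + o + h²)/(3 + o))
-121 + √(T(6, -1) + 62)*(-54) = -121 + √(6²*(1 - 1*(-1) - 1*6²)/(3 - 1) + 62)*(-54) = -121 + √(36*(1 + 1 - 1*36)/2 + 62)*(-54) = -121 + √(36*(½)*(1 + 1 - 36) + 62)*(-54) = -121 + √(36*(½)*(-34) + 62)*(-54) = -121 + √(-612 + 62)*(-54) = -121 + √(-550)*(-54) = -121 + (5*I*√22)*(-54) = -121 - 270*I*√22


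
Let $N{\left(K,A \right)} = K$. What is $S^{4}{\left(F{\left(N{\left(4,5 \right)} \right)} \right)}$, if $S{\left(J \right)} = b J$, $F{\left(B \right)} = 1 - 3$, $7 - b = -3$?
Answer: $160000$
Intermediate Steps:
$b = 10$ ($b = 7 - -3 = 7 + 3 = 10$)
$F{\left(B \right)} = -2$ ($F{\left(B \right)} = 1 - 3 = -2$)
$S{\left(J \right)} = 10 J$
$S^{4}{\left(F{\left(N{\left(4,5 \right)} \right)} \right)} = \left(10 \left(-2\right)\right)^{4} = \left(-20\right)^{4} = 160000$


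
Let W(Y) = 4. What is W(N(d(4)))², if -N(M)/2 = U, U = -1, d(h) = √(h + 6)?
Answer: 16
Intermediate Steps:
d(h) = √(6 + h)
N(M) = 2 (N(M) = -2*(-1) = 2)
W(N(d(4)))² = 4² = 16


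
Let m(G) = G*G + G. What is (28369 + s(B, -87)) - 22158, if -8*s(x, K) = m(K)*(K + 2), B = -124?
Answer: 342829/4 ≈ 85707.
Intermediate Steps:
m(G) = G + G**2 (m(G) = G**2 + G = G + G**2)
s(x, K) = -K*(1 + K)*(2 + K)/8 (s(x, K) = -K*(1 + K)*(K + 2)/8 = -K*(1 + K)*(2 + K)/8)
(28369 + s(B, -87)) - 22158 = (28369 - 1/8*(-87)*(1 - 87)*(2 - 87)) - 22158 = (28369 - 1/8*(-87)*(-86)*(-85)) - 22158 = (28369 + 317985/4) - 22158 = 431461/4 - 22158 = 342829/4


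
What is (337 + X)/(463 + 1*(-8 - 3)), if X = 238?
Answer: 575/452 ≈ 1.2721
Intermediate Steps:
(337 + X)/(463 + 1*(-8 - 3)) = (337 + 238)/(463 + 1*(-8 - 3)) = 575/(463 + 1*(-11)) = 575/(463 - 11) = 575/452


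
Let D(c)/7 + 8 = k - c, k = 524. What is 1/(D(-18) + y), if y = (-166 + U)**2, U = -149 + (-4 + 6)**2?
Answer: 1/100459 ≈ 9.9543e-6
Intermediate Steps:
D(c) = 3612 - 7*c (D(c) = -56 + 7*(524 - c) = -56 + (3668 - 7*c) = 3612 - 7*c)
U = -145 (U = -149 + 2**2 = -149 + 4 = -145)
y = 96721 (y = (-166 - 145)**2 = (-311)**2 = 96721)
1/(D(-18) + y) = 1/((3612 - 7*(-18)) + 96721) = 1/((3612 + 126) + 96721) = 1/(3738 + 96721) = 1/100459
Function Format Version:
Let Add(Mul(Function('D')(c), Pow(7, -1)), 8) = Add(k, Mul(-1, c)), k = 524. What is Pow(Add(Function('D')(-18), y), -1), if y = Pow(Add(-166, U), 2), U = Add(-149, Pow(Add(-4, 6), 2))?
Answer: Rational(1, 100459) ≈ 9.9543e-6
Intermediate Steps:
Function('D')(c) = Add(3612, Mul(-7, c)) (Function('D')(c) = Add(-56, Mul(7, Add(524, Mul(-1, c)))) = Add(-56, Add(3668, Mul(-7, c))) = Add(3612, Mul(-7, c)))
U = -145 (U = Add(-149, Pow(2, 2)) = Add(-149, 4) = -145)
y = 96721 (y = Pow(Add(-166, -145), 2) = Pow(-311, 2) = 96721)
Pow(Add(Function('D')(-18), y), -1) = Pow(Add(Add(3612, Mul(-7, -18)), 96721), -1) = Pow(Add(Add(3612, 126), 96721), -1) = Pow(Add(3738, 96721), -1) = Pow(100459, -1) = Rational(1, 100459)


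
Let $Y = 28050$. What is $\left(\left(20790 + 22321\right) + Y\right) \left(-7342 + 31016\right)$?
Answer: $1684665514$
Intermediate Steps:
$\left(\left(20790 + 22321\right) + Y\right) \left(-7342 + 31016\right) = \left(\left(20790 + 22321\right) + 28050\right) \left(-7342 + 31016\right) = \left(43111 + 28050\right) 23674 = 71161 \cdot 23674 = 1684665514$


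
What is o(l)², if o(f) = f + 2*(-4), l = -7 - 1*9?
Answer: 576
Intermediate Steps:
l = -16 (l = -7 - 9 = -16)
o(f) = -8 + f (o(f) = f - 8 = -8 + f)
o(l)² = (-8 - 16)² = (-24)² = 576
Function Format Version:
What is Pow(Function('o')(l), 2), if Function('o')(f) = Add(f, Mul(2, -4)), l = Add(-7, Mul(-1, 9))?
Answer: 576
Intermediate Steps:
l = -16 (l = Add(-7, -9) = -16)
Function('o')(f) = Add(-8, f) (Function('o')(f) = Add(f, -8) = Add(-8, f))
Pow(Function('o')(l), 2) = Pow(Add(-8, -16), 2) = Pow(-24, 2) = 576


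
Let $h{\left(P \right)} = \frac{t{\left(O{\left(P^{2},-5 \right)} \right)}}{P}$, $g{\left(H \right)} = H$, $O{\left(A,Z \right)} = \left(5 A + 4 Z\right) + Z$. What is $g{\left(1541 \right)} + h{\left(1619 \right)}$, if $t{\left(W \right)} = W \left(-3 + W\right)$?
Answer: $\frac{171761432585939}{1619} \approx 1.0609 \cdot 10^{11}$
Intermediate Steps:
$O{\left(A,Z \right)} = 5 A + 5 Z$ ($O{\left(A,Z \right)} = \left(4 Z + 5 A\right) + Z = 5 A + 5 Z$)
$h{\left(P \right)} = \frac{\left(-28 + 5 P^{2}\right) \left(-25 + 5 P^{2}\right)}{P}$ ($h{\left(P \right)} = \frac{\left(5 P^{2} + 5 \left(-5\right)\right) \left(-3 + \left(5 P^{2} + 5 \left(-5\right)\right)\right)}{P} = \frac{\left(5 P^{2} - 25\right) \left(-3 + \left(5 P^{2} - 25\right)\right)}{P} = \frac{\left(-25 + 5 P^{2}\right) \left(-3 + \left(-25 + 5 P^{2}\right)\right)}{P} = \frac{\left(-25 + 5 P^{2}\right) \left(-28 + 5 P^{2}\right)}{P} = \frac{\left(-28 + 5 P^{2}\right) \left(-25 + 5 P^{2}\right)}{P}$)
$g{\left(1541 \right)} + h{\left(1619 \right)} = 1541 + \left(\left(-265\right) 1619 + 25 \cdot 1619^{3} + \frac{700}{1619}\right) = 1541 + \left(-429035 + 25 \cdot 4243659659 + 700 \cdot \frac{1}{1619}\right) = 1541 + \left(-429035 + 106091491475 + \frac{700}{1619}\right) = 1541 + \frac{171761430091060}{1619} = \frac{171761432585939}{1619}$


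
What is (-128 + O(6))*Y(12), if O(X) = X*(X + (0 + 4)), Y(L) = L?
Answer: -816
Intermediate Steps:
O(X) = X*(4 + X) (O(X) = X*(X + 4) = X*(4 + X))
(-128 + O(6))*Y(12) = (-128 + 6*(4 + 6))*12 = (-128 + 6*10)*12 = (-128 + 60)*12 = -68*12 = -816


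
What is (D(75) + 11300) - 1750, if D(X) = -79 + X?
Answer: 9546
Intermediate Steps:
(D(75) + 11300) - 1750 = ((-79 + 75) + 11300) - 1750 = (-4 + 11300) - 1750 = 11296 - 1750 = 9546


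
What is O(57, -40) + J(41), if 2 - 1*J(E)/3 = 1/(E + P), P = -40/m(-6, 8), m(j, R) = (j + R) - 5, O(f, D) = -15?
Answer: -1476/163 ≈ -9.0552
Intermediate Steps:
m(j, R) = -5 + R + j (m(j, R) = (R + j) - 5 = -5 + R + j)
P = 40/3 (P = -40/(-5 + 8 - 6) = -40/(-3) = -40*(-1/3) = 40/3 ≈ 13.333)
J(E) = 6 - 3/(40/3 + E) (J(E) = 6 - 3/(E + 40/3) = 6 - 3/(40/3 + E))
O(57, -40) + J(41) = -15 + 3*(77 + 6*41)/(40 + 3*41) = -15 + 3*(77 + 246)/(40 + 123) = -15 + 3*323/163 = -15 + 3*(1/163)*323 = -15 + 969/163 = -1476/163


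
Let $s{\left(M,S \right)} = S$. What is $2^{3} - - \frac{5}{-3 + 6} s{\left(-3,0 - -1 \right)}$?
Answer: $\frac{29}{3} \approx 9.6667$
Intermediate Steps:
$2^{3} - - \frac{5}{-3 + 6} s{\left(-3,0 - -1 \right)} = 2^{3} - - \frac{5}{-3 + 6} \left(0 - -1\right) = 8 - - \frac{5}{3} \left(0 + 1\right) = 8 - \left(-5\right) \frac{1}{3} \cdot 1 = 8 - \left(- \frac{5}{3}\right) 1 = 8 - - \frac{5}{3} = 8 + \frac{5}{3} = \frac{29}{3}$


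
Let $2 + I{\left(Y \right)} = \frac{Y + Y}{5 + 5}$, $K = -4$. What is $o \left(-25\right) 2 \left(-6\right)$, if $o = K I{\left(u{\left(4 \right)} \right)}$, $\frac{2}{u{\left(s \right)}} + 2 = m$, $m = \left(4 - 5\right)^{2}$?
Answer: $2880$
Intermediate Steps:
$m = 1$ ($m = \left(-1\right)^{2} = 1$)
$u{\left(s \right)} = -2$ ($u{\left(s \right)} = \frac{2}{-2 + 1} = \frac{2}{-1} = 2 \left(-1\right) = -2$)
$I{\left(Y \right)} = -2 + \frac{Y}{5}$ ($I{\left(Y \right)} = -2 + \frac{Y + Y}{5 + 5} = -2 + \frac{2 Y}{10} = -2 + 2 Y \frac{1}{10} = -2 + \frac{Y}{5}$)
$o = \frac{48}{5}$ ($o = - 4 \left(-2 + \frac{1}{5} \left(-2\right)\right) = - 4 \left(-2 - \frac{2}{5}\right) = \left(-4\right) \left(- \frac{12}{5}\right) = \frac{48}{5} \approx 9.6$)
$o \left(-25\right) 2 \left(-6\right) = \frac{48}{5} \left(-25\right) 2 \left(-6\right) = \left(-240\right) \left(-12\right) = 2880$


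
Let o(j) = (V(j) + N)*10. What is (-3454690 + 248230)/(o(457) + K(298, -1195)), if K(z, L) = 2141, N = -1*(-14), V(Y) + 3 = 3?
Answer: -3206460/2281 ≈ -1405.7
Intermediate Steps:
V(Y) = 0 (V(Y) = -3 + 3 = 0)
N = 14
o(j) = 140 (o(j) = (0 + 14)*10 = 14*10 = 140)
(-3454690 + 248230)/(o(457) + K(298, -1195)) = (-3454690 + 248230)/(140 + 2141) = -3206460/2281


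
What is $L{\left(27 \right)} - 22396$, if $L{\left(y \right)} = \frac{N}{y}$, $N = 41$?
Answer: $- \frac{604651}{27} \approx -22394.0$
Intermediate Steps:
$L{\left(y \right)} = \frac{41}{y}$
$L{\left(27 \right)} - 22396 = \frac{41}{27} - 22396 = - \frac{604651}{27}$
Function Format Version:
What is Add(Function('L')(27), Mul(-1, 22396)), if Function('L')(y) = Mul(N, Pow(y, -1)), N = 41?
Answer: Rational(-604651, 27) ≈ -22394.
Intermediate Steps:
Function('L')(y) = Mul(41, Pow(y, -1))
Add(Function('L')(27), Mul(-1, 22396)) = Add(Mul(41, Pow(27, -1)), Mul(-1, 22396)) = Add(Mul(41, Rational(1, 27)), -22396) = Add(Rational(41, 27), -22396) = Rational(-604651, 27)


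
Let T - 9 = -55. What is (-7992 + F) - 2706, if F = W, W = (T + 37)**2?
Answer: -10617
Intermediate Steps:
T = -46 (T = 9 - 55 = -46)
W = 81 (W = (-46 + 37)**2 = (-9)**2 = 81)
F = 81
(-7992 + F) - 2706 = (-7992 + 81) - 2706 = -7911 - 2706 = -10617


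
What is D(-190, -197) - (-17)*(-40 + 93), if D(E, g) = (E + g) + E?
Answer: 324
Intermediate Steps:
D(E, g) = g + 2*E
D(-190, -197) - (-17)*(-40 + 93) = (-197 + 2*(-190)) - (-17)*(-40 + 93) = (-197 - 380) - (-17)*53 = -577 - 1*(-901) = -577 + 901 = 324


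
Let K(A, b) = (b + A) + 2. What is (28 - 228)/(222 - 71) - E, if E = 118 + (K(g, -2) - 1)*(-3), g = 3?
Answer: -17112/151 ≈ -113.32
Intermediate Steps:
K(A, b) = 2 + A + b (K(A, b) = (A + b) + 2 = 2 + A + b)
E = 112 (E = 118 + ((2 + 3 - 2) - 1)*(-3) = 118 + (3 - 1)*(-3) = 118 + 2*(-3) = 118 - 6 = 112)
(28 - 228)/(222 - 71) - E = (28 - 228)/(222 - 71) - 1*112 = -200/151 - 112 = -17112/151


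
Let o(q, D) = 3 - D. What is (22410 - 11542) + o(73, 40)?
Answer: 10831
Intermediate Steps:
(22410 - 11542) + o(73, 40) = (22410 - 11542) + (3 - 1*40) = 10868 + (3 - 40) = 10868 - 37 = 10831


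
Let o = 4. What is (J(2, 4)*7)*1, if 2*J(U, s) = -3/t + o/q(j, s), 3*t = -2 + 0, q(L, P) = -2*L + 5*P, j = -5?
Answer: 973/60 ≈ 16.217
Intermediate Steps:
t = -⅔ (t = (-2 + 0)/3 = (⅓)*(-2) = -⅔ ≈ -0.66667)
J(U, s) = 9/4 + 2/(10 + 5*s) (J(U, s) = (-3/(-⅔) + 4/(-2*(-5) + 5*s))/2 = (-3*(-3/2) + 4/(10 + 5*s))/2 = (9/2 + 4/(10 + 5*s))/2 = 9/4 + 2/(10 + 5*s))
(J(2, 4)*7)*1 = (((98 + 45*4)/(20*(2 + 4)))*7)*1 = (((1/20)*(98 + 180)/6)*7)*1 = (((1/20)*(⅙)*278)*7)*1 = ((139/60)*7)*1 = (973/60)*1 = 973/60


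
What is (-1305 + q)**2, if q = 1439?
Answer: 17956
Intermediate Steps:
(-1305 + q)**2 = (-1305 + 1439)**2 = 134**2 = 17956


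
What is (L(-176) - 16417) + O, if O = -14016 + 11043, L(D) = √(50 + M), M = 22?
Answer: -19390 + 6*√2 ≈ -19382.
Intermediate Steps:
L(D) = 6*√2 (L(D) = √(50 + 22) = √72 = 6*√2)
O = -2973
(L(-176) - 16417) + O = (6*√2 - 16417) - 2973 = (-16417 + 6*√2) - 2973 = -19390 + 6*√2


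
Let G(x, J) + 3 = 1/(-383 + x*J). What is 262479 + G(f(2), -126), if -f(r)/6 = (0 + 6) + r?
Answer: 1486926541/5665 ≈ 2.6248e+5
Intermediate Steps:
f(r) = -36 - 6*r (f(r) = -6*((0 + 6) + r) = -6*(6 + r) = -36 - 6*r)
G(x, J) = -3 + 1/(-383 + J*x) (G(x, J) = -3 + 1/(-383 + x*J) = -3 + 1/(-383 + J*x))
262479 + G(f(2), -126) = 262479 + (1150 - 3*(-126)*(-36 - 6*2))/(-383 - 126*(-36 - 6*2)) = 262479 + (1150 - 3*(-126)*(-36 - 12))/(-383 - 126*(-36 - 12)) = 262479 + (1150 - 3*(-126)*(-48))/(-383 - 126*(-48)) = 262479 + (1150 - 18144)/(-383 + 6048) = 262479 - 16994/5665 = 1486926541/5665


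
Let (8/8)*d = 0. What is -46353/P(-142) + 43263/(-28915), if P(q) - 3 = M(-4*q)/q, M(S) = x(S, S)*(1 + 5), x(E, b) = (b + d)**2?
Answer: 250221856/131360845 ≈ 1.9048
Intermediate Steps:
d = 0
x(E, b) = b**2 (x(E, b) = (b + 0)**2 = b**2)
M(S) = 6*S**2 (M(S) = S**2*(1 + 5) = S**2*6 = 6*S**2)
P(q) = 3 + 96*q (P(q) = 3 + (6*(-4*q)**2)/q = 3 + (6*(16*q**2))/q = 3 + (96*q**2)/q = 3 + 96*q)
-46353/P(-142) + 43263/(-28915) = -46353/(3 + 96*(-142)) + 43263/(-28915) = -46353/(3 - 13632) + 43263*(-1/28915) = -46353/(-13629) - 43263/28915 = -46353*(-1/13629) - 43263/28915 = 15451/4543 - 43263/28915 = 250221856/131360845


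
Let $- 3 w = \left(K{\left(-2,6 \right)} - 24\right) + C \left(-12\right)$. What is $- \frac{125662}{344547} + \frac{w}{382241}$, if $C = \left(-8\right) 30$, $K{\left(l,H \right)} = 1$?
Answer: $- \frac{48361292135}{131699989827} \approx -0.36721$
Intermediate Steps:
$C = -240$
$w = - \frac{2857}{3}$ ($w = - \frac{\left(1 - 24\right) - -2880}{3} = - \frac{\left(1 - 24\right) + 2880}{3} = - \frac{-23 + 2880}{3} = \left(- \frac{1}{3}\right) 2857 = - \frac{2857}{3} \approx -952.33$)
$- \frac{125662}{344547} + \frac{w}{382241} = - \frac{125662}{344547} - \frac{2857}{3 \cdot 382241} = \left(-125662\right) \frac{1}{344547} - \frac{2857}{1146723} = - \frac{125662}{344547} - \frac{2857}{1146723} = - \frac{48361292135}{131699989827}$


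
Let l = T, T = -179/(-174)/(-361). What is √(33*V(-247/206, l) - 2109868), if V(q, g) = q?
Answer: I*√89536037554/206 ≈ 1452.6*I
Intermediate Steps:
T = -179/62814 (T = -179*(-1/174)*(-1/361) = (179/174)*(-1/361) = -179/62814 ≈ -0.0028497)
l = -179/62814 ≈ -0.0028497
√(33*V(-247/206, l) - 2109868) = √(33*(-247/206) - 2109868) = √(-8151/206 - 2109868) = √(-434640959/206) = I*√89536037554/206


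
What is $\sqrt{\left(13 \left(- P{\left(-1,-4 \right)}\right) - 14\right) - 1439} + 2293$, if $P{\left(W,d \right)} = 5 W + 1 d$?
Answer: $2293 + 2 i \sqrt{334} \approx 2293.0 + 36.551 i$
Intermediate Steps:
$P{\left(W,d \right)} = d + 5 W$ ($P{\left(W,d \right)} = 5 W + d = d + 5 W$)
$\sqrt{\left(13 \left(- P{\left(-1,-4 \right)}\right) - 14\right) - 1439} + 2293 = \sqrt{\left(13 \left(- (-4 + 5 \left(-1\right))\right) - 14\right) - 1439} + 2293 = \sqrt{\left(13 \left(- (-4 - 5)\right) - 14\right) - 1439} + 2293 = \sqrt{\left(13 \left(\left(-1\right) \left(-9\right)\right) - 14\right) - 1439} + 2293 = \sqrt{\left(13 \cdot 9 - 14\right) - 1439} + 2293 = \sqrt{\left(117 - 14\right) - 1439} + 2293 = \sqrt{103 - 1439} + 2293 = \sqrt{-1336} + 2293 = 2 i \sqrt{334} + 2293 = 2293 + 2 i \sqrt{334}$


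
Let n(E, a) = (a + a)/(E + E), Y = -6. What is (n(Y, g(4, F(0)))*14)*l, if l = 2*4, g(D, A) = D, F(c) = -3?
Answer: -224/3 ≈ -74.667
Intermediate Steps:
n(E, a) = a/E (n(E, a) = (2*a)/((2*E)) = (2*a)*(1/(2*E)) = a/E)
l = 8
(n(Y, g(4, F(0)))*14)*l = ((4/(-6))*14)*8 = ((4*(-⅙))*14)*8 = -⅔*14*8 = -28/3*8 = -224/3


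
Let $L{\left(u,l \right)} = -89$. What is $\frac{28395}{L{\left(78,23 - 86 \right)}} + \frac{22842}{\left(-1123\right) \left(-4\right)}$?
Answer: $- \frac{62758701}{199894} \approx -313.96$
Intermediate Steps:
$\frac{28395}{L{\left(78,23 - 86 \right)}} + \frac{22842}{\left(-1123\right) \left(-4\right)} = \frac{28395}{-89} + \frac{22842}{\left(-1123\right) \left(-4\right)} = 28395 \left(- \frac{1}{89}\right) + \frac{22842}{4492} = - \frac{28395}{89} + 22842 \cdot \frac{1}{4492} = - \frac{28395}{89} + \frac{11421}{2246} = - \frac{62758701}{199894}$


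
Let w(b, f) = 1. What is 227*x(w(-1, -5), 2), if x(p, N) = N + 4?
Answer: 1362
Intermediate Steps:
x(p, N) = 4 + N
227*x(w(-1, -5), 2) = 227*(4 + 2) = 227*6 = 1362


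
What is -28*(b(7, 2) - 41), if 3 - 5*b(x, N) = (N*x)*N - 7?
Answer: 6244/5 ≈ 1248.8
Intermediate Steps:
b(x, N) = 2 - x*N²/5 (b(x, N) = ⅗ - ((N*x)*N - 7)/5 = ⅗ - (x*N² - 7)/5 = ⅗ - (-7 + x*N²)/5 = ⅗ + (7/5 - x*N²/5) = 2 - x*N²/5)
-28*(b(7, 2) - 41) = -28*((2 - ⅕*7*2²) - 41) = -28*((2 - ⅕*7*4) - 41) = -28*((2 - 28/5) - 41) = -28*(-18/5 - 41) = -28*(-223/5) = 6244/5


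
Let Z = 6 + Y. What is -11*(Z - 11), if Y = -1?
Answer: 66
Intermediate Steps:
Z = 5 (Z = 6 - 1 = 5)
-11*(Z - 11) = -11*(5 - 11) = -11*(-6) = 66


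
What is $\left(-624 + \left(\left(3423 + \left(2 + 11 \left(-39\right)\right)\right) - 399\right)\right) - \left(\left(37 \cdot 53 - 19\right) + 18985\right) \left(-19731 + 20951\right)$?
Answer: $-25528967$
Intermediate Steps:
$\left(-624 + \left(\left(3423 + \left(2 + 11 \left(-39\right)\right)\right) - 399\right)\right) - \left(\left(37 \cdot 53 - 19\right) + 18985\right) \left(-19731 + 20951\right) = \left(-624 + \left(\left(3423 + \left(2 - 429\right)\right) - 399\right)\right) - \left(\left(1961 - 19\right) + 18985\right) 1220 = \left(-624 + \left(\left(3423 - 427\right) - 399\right)\right) - \left(1942 + 18985\right) 1220 = \left(-624 + \left(2996 - 399\right)\right) - 20927 \cdot 1220 = \left(-624 + 2597\right) - 25530940 = 1973 - 25530940 = -25528967$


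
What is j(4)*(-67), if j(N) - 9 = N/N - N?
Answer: -402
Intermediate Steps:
j(N) = 10 - N (j(N) = 9 + (N/N - N) = 9 + (1 - N) = 10 - N)
j(4)*(-67) = (10 - 1*4)*(-67) = (10 - 4)*(-67) = 6*(-67) = -402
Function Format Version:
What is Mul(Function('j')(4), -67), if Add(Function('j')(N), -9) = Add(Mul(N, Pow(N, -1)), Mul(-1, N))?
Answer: -402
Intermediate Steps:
Function('j')(N) = Add(10, Mul(-1, N)) (Function('j')(N) = Add(9, Add(Mul(N, Pow(N, -1)), Mul(-1, N))) = Add(9, Add(1, Mul(-1, N))) = Add(10, Mul(-1, N)))
Mul(Function('j')(4), -67) = Mul(Add(10, Mul(-1, 4)), -67) = Mul(Add(10, -4), -67) = Mul(6, -67) = -402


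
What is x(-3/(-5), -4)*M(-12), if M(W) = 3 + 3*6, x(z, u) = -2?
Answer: -42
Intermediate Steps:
M(W) = 21 (M(W) = 3 + 18 = 21)
x(-3/(-5), -4)*M(-12) = -2*21 = -42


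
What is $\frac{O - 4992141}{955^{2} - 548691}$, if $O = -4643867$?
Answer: $- \frac{4818004}{181667} \approx -26.521$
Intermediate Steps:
$\frac{O - 4992141}{955^{2} - 548691} = \frac{-4643867 - 4992141}{955^{2} - 548691} = - \frac{9636008}{912025 - 548691} = - \frac{9636008}{363334} = \left(-9636008\right) \frac{1}{363334} = - \frac{4818004}{181667}$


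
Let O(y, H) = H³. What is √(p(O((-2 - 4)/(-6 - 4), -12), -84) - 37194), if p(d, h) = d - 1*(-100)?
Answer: I*√38822 ≈ 197.03*I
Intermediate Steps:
p(d, h) = 100 + d (p(d, h) = d + 100 = 100 + d)
√(p(O((-2 - 4)/(-6 - 4), -12), -84) - 37194) = √((100 + (-12)³) - 37194) = √((100 - 1728) - 37194) = √(-1628 - 37194) = √(-38822) = I*√38822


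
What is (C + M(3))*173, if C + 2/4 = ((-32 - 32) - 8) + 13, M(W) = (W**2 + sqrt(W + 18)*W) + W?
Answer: -16435/2 + 519*sqrt(21) ≈ -5839.1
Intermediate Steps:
M(W) = W + W**2 + W*sqrt(18 + W) (M(W) = (W**2 + sqrt(18 + W)*W) + W = (W**2 + W*sqrt(18 + W)) + W = W + W**2 + W*sqrt(18 + W))
C = -119/2 (C = -1/2 + (((-32 - 32) - 8) + 13) = -1/2 + ((-64 - 8) + 13) = -1/2 + (-72 + 13) = -1/2 - 59 = -119/2 ≈ -59.500)
(C + M(3))*173 = (-119/2 + 3*(1 + 3 + sqrt(18 + 3)))*173 = (-119/2 + 3*(1 + 3 + sqrt(21)))*173 = (-119/2 + 3*(4 + sqrt(21)))*173 = (-119/2 + (12 + 3*sqrt(21)))*173 = (-95/2 + 3*sqrt(21))*173 = -16435/2 + 519*sqrt(21)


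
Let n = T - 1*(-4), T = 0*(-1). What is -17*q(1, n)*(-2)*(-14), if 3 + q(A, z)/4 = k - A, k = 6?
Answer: -3808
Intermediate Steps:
T = 0
n = 4 (n = 0 - 1*(-4) = 0 + 4 = 4)
q(A, z) = 12 - 4*A (q(A, z) = -12 + 4*(6 - A) = -12 + (24 - 4*A) = 12 - 4*A)
-17*q(1, n)*(-2)*(-14) = -17*(12 - 4*1)*(-2)*(-14) = -17*(12 - 4)*(-2)*(-14) = -136*(-2)*(-14) = -17*(-16)*(-14) = 272*(-14) = -3808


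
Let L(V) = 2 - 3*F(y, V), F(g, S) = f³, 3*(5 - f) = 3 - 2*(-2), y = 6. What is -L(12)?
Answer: 494/9 ≈ 54.889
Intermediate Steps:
f = 8/3 (f = 5 - (3 - 2*(-2))/3 = 5 - (3 + 4)/3 = 5 - ⅓*7 = 5 - 7/3 = 8/3 ≈ 2.6667)
F(g, S) = 512/27 (F(g, S) = (8/3)³ = 512/27)
L(V) = -494/9 (L(V) = 2 - 3*512/27 = 2 - 512/9 = -494/9)
-L(12) = -1*(-494/9) = 494/9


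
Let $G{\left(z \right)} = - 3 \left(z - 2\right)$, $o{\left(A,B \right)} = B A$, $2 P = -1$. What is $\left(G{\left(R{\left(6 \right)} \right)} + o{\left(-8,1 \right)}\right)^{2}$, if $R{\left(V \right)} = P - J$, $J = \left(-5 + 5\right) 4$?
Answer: $\frac{1}{4} \approx 0.25$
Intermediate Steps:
$P = - \frac{1}{2}$ ($P = \frac{1}{2} \left(-1\right) = - \frac{1}{2} \approx -0.5$)
$J = 0$ ($J = 0 \cdot 4 = 0$)
$o{\left(A,B \right)} = A B$
$R{\left(V \right)} = - \frac{1}{2}$ ($R{\left(V \right)} = - \frac{1}{2} - 0 = - \frac{1}{2} + 0 = - \frac{1}{2}$)
$G{\left(z \right)} = 6 - 3 z$ ($G{\left(z \right)} = - 3 \left(-2 + z\right) = 6 - 3 z$)
$\left(G{\left(R{\left(6 \right)} \right)} + o{\left(-8,1 \right)}\right)^{2} = \left(\left(6 - - \frac{3}{2}\right) - 8\right)^{2} = \left(\left(6 + \frac{3}{2}\right) - 8\right)^{2} = \left(\frac{15}{2} - 8\right)^{2} = \left(- \frac{1}{2}\right)^{2} = \frac{1}{4}$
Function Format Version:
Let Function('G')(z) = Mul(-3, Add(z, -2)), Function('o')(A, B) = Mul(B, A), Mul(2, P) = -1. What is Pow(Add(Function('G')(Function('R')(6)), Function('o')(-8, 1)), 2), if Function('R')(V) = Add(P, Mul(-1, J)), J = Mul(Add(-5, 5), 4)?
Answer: Rational(1, 4) ≈ 0.25000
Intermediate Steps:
P = Rational(-1, 2) (P = Mul(Rational(1, 2), -1) = Rational(-1, 2) ≈ -0.50000)
J = 0 (J = Mul(0, 4) = 0)
Function('o')(A, B) = Mul(A, B)
Function('R')(V) = Rational(-1, 2) (Function('R')(V) = Add(Rational(-1, 2), Mul(-1, 0)) = Add(Rational(-1, 2), 0) = Rational(-1, 2))
Function('G')(z) = Add(6, Mul(-3, z)) (Function('G')(z) = Mul(-3, Add(-2, z)) = Add(6, Mul(-3, z)))
Pow(Add(Function('G')(Function('R')(6)), Function('o')(-8, 1)), 2) = Pow(Add(Add(6, Mul(-3, Rational(-1, 2))), Mul(-8, 1)), 2) = Pow(Add(Add(6, Rational(3, 2)), -8), 2) = Pow(Add(Rational(15, 2), -8), 2) = Pow(Rational(-1, 2), 2) = Rational(1, 4)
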